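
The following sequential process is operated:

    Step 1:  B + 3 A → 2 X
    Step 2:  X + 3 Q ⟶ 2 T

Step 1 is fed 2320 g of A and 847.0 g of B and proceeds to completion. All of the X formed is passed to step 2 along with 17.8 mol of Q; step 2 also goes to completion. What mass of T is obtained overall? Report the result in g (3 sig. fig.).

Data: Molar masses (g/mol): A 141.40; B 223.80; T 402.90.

4780 g

Step 1:
n(A) = 2320 / 141.40 = 16.41 mol
n(B) = 847.0 / 223.80 = 3.785 mol
n/ν for A = 16.41/3 = 5.470
n/ν for B = 3.785/1 = 3.785
Smallest n/ν is B → limiting reagent.
n(X) produced = (2/1) × 3.785 = 7.570 mol
Step 2:
n(X) available = 7.570 mol
n(Q) = 17.80 mol
n/ν for X = 7.570/1 = 7.570
n/ν for Q = 17.80/3 = 5.933
Smallest n/ν is Q → limiting reagent.
n(T) = (2/3) × 17.80 = 11.87 mol
mass = 11.87 × 402.90 = 4782 g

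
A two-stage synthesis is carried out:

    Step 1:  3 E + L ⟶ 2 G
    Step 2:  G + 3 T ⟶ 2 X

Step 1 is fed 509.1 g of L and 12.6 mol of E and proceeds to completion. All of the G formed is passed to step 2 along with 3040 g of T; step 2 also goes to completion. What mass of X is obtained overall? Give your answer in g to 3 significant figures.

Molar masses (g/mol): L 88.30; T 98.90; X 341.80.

Step 1:
n(L) = 509.1 / 88.30 = 5.766 mol
n(E) = 12.60 mol
n/ν for L = 5.766/1 = 5.766
n/ν for E = 12.60/3 = 4.200
Smallest n/ν is E → limiting reagent.
n(G) produced = (2/3) × 12.60 = 8.400 mol
Step 2:
n(G) available = 8.400 mol
n(T) = 3040 / 98.90 = 30.74 mol
n/ν for G = 8.400/1 = 8.400
n/ν for T = 30.74/3 = 10.25
Smallest n/ν is G → limiting reagent.
n(X) = (2/1) × 8.400 = 16.80 mol
mass = 16.80 × 341.80 = 5742 g

5740 g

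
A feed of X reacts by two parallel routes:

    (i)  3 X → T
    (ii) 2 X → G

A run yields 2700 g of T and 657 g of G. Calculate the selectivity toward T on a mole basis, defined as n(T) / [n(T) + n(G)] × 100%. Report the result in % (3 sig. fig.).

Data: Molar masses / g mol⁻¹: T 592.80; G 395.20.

n(T) = 2700 / 592.80 = 4.555 mol
n(G) = 657 / 395.20 = 1.662 mol
selectivity = 4.555/(4.555+1.662) × 100 = 73.27 %

73.3 %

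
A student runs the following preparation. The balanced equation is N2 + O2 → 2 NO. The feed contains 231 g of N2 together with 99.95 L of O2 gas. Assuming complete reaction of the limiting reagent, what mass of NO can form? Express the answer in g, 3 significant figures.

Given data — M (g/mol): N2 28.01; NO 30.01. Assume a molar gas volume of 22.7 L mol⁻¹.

264 g

n(N2) = 231.0 / 28.01 = 8.247 mol
n(O2) = 99.95 / 22.7 = 4.403 mol
n/ν for N2 = 8.247/1 = 8.247
n/ν for O2 = 4.403/1 = 4.403
Smallest n/ν is O2 → limiting reagent.
n(NO) = (2/1) × 4.403 = 8.806 mol
mass = 8.806 × 30.01 = 264.3 g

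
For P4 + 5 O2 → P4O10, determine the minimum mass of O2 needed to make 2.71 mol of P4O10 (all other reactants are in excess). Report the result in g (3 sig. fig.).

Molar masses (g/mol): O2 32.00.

n(P4O10) = 2.710 mol
n(O2) = (5/1) × 2.710 = 13.55 mol
mass = 13.55 × 32.00 = 433.6 g

434 g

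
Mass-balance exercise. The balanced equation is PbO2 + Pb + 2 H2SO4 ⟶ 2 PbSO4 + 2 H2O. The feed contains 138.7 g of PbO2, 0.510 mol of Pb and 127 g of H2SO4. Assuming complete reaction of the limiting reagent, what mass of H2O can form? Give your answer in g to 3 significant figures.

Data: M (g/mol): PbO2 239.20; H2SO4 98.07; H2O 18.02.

n(PbO2) = 138.7 / 239.20 = 0.5798 mol
n(Pb) = 0.5100 mol
n(H2SO4) = 127.0 / 98.07 = 1.295 mol
n/ν for PbO2 = 0.5798/1 = 0.5798
n/ν for Pb = 0.5100/1 = 0.5100
n/ν for H2SO4 = 1.295/2 = 0.6475
Smallest n/ν is Pb → limiting reagent.
n(H2O) = (2/1) × 0.5100 = 1.020 mol
mass = 1.020 × 18.02 = 18.38 g

18.4 g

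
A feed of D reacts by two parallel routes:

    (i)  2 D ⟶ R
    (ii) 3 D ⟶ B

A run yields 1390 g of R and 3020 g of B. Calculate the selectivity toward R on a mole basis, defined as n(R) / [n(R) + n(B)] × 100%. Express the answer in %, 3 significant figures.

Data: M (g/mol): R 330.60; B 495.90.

40.8 %

n(R) = 1390 / 330.60 = 4.204 mol
n(B) = 3020 / 495.90 = 6.090 mol
selectivity = 4.204/(4.204+6.090) × 100 = 40.84 %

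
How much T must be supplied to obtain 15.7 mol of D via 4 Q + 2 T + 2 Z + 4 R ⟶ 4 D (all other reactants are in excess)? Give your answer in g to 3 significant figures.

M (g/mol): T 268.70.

2110 g

n(D) = 15.70 mol
n(T) = (2/4) × 15.70 = 7.850 mol
mass = 7.850 × 268.70 = 2109 g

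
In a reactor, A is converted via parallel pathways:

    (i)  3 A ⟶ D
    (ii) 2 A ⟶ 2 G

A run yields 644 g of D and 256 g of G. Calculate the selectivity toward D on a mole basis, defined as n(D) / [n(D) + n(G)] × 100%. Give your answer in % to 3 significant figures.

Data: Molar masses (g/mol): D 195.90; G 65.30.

45.6 %

n(D) = 644 / 195.90 = 3.287 mol
n(G) = 256 / 65.30 = 3.920 mol
selectivity = 3.287/(3.287+3.920) × 100 = 45.61 %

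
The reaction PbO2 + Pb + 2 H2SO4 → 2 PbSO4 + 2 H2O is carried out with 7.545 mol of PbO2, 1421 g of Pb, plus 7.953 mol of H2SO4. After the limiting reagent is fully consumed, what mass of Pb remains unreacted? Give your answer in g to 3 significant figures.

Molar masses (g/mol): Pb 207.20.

n(PbO2) = 7.545 mol
n(Pb) = 1421 / 207.20 = 6.858 mol
n(H2SO4) = 7.953 mol
n/ν for PbO2 = 7.545/1 = 7.545
n/ν for Pb = 6.858/1 = 6.858
n/ν for H2SO4 = 7.953/2 = 3.977
Smallest n/ν is H2SO4 → limiting reagent.
Pb consumed = (1/2) × 7.953 = 3.977 mol
Pb remaining = 6.858 − 3.977 = 2.881 mol
mass = 2.881 × 207.20 = 596.9 g

597 g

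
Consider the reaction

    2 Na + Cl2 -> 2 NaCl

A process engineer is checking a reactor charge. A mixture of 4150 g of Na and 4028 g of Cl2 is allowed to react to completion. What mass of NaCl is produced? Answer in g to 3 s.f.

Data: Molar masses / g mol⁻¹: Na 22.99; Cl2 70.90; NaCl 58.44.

6640 g

n(Na) = 4150 / 22.99 = 180.5 mol
n(Cl2) = 4028 / 70.90 = 56.81 mol
n/ν for Na = 180.5/2 = 90.25
n/ν for Cl2 = 56.81/1 = 56.81
Smallest n/ν is Cl2 → limiting reagent.
n(NaCl) = (2/1) × 56.81 = 113.6 mol
mass = 113.6 × 58.44 = 6639 g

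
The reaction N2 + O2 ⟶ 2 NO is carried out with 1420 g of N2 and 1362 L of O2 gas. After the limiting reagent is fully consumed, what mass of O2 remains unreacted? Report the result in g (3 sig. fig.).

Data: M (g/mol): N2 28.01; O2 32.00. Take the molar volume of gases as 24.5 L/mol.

157 g

n(N2) = 1420 / 28.01 = 50.70 mol
n(O2) = 1362 / 24.5 = 55.59 mol
n/ν for N2 = 50.70/1 = 50.70
n/ν for O2 = 55.59/1 = 55.59
Smallest n/ν is N2 → limiting reagent.
O2 consumed = (1/1) × 50.70 = 50.70 mol
O2 remaining = 55.59 − 50.70 = 4.890 mol
mass = 4.890 × 32.00 = 156.5 g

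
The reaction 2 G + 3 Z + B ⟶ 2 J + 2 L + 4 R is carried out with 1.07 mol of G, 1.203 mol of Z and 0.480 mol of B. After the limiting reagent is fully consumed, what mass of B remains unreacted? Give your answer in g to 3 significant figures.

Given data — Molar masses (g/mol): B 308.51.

24.4 g

n(G) = 1.070 mol
n(Z) = 1.203 mol
n(B) = 0.4800 mol
n/ν for G = 1.070/2 = 0.5350
n/ν for Z = 1.203/3 = 0.4010
n/ν for B = 0.4800/1 = 0.4800
Smallest n/ν is Z → limiting reagent.
B consumed = (1/3) × 1.203 = 0.4010 mol
B remaining = 0.4800 − 0.4010 = 0.07900 mol
mass = 0.07900 × 308.51 = 24.37 g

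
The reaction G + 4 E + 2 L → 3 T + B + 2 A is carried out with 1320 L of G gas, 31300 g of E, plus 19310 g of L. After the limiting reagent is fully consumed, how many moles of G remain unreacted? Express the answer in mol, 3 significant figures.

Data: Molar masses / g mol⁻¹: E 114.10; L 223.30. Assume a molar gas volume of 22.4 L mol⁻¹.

15.7 mol

n(G) = 1320 / 22.4 = 58.93 mol
n(E) = 31300 / 114.10 = 274.3 mol
n(L) = 19310 / 223.30 = 86.48 mol
n/ν → G: 58.93, E: 68.58, L: 43.24; L is limiting.
G consumed = (1/2) × 86.48 = 43.24 mol
G remaining = 58.93 − 43.24 = 15.69 mol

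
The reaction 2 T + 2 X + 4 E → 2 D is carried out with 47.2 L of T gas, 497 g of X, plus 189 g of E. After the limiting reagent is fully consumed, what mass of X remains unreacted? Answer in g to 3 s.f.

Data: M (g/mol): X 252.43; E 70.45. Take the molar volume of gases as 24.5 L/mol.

n(T) = 47.20 / 24.5 = 1.927 mol
n(X) = 497.0 / 252.43 = 1.969 mol
n(E) = 189.0 / 70.45 = 2.683 mol
n/ν for T = 1.927/2 = 0.9635
n/ν for X = 1.969/2 = 0.9845
n/ν for E = 2.683/4 = 0.6708
Smallest n/ν is E → limiting reagent.
X consumed = (2/4) × 2.683 = 1.342 mol
X remaining = 1.969 − 1.342 = 0.6270 mol
mass = 0.6270 × 252.43 = 158.3 g

158 g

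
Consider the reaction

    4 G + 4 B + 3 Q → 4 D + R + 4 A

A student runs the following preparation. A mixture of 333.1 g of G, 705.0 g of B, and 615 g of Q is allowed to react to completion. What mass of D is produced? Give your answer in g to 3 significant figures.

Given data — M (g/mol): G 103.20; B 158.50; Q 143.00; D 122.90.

397 g

n(G) = 333.1 / 103.20 = 3.228 mol
n(B) = 705.0 / 158.50 = 4.448 mol
n(Q) = 615.0 / 143.00 = 4.301 mol
n/ν → G: 0.8070, B: 1.112, Q: 1.434; G is limiting.
n(D) = (4/4) × 3.228 = 3.228 mol
mass = 3.228 × 122.90 = 396.7 g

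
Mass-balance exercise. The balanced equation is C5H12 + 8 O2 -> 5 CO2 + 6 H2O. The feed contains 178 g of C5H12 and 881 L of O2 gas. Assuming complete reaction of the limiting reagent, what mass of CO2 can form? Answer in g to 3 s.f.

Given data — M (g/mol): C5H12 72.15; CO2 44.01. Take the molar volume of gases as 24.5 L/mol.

n(C5H12) = 178.0 / 72.15 = 2.467 mol
n(O2) = 881.0 / 24.5 = 35.96 mol
n/ν for C5H12 = 2.467/1 = 2.467
n/ν for O2 = 35.96/8 = 4.495
Smallest n/ν is C5H12 → limiting reagent.
n(CO2) = (5/1) × 2.467 = 12.34 mol
mass = 12.34 × 44.01 = 543.1 g

543 g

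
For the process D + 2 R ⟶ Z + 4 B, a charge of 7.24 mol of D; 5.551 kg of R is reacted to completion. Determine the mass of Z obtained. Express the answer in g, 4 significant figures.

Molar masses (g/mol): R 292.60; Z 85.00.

615.4 g

n(D) = 7.240 mol
n(R) = 5.551×1000 / 292.60 = 18.97 mol
n/ν for D = 7.240/1 = 7.240
n/ν for R = 18.97/2 = 9.485
Smallest n/ν is D → limiting reagent.
n(Z) = (1/1) × 7.240 = 7.240 mol
mass = 7.240 × 85.00 = 615.4 g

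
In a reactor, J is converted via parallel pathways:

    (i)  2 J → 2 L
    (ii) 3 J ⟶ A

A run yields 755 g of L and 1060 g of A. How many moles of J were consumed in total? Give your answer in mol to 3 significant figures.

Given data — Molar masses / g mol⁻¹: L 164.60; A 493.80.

n(L) = 755 / 164.60 = 4.587 mol
n(A) = 1060 / 493.80 = 2.147 mol
n(J) via (i) = (2/2)×4.587 = 4.587 mol
n(J) via (ii) = (3/1)×2.147 = 6.441 mol
total n(J) = 4.587 + 6.441 = 11.03 mol

11.0 mol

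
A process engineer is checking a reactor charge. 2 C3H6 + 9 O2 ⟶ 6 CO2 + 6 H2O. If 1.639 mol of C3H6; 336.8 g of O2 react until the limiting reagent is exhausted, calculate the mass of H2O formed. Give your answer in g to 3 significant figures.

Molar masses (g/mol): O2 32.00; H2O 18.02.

n(C3H6) = 1.639 mol
n(O2) = 336.8 / 32.00 = 10.53 mol
n/ν for C3H6 = 1.639/2 = 0.8195
n/ν for O2 = 10.53/9 = 1.170
Smallest n/ν is C3H6 → limiting reagent.
n(H2O) = (6/2) × 1.639 = 4.917 mol
mass = 4.917 × 18.02 = 88.60 g

88.6 g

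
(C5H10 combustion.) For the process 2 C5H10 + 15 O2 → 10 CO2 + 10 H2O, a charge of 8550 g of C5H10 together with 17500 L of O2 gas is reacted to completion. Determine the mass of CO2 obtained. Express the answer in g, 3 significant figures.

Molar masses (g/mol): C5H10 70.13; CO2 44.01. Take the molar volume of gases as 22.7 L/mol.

22600 g

n(C5H10) = 8550 / 70.13 = 121.9 mol
n(O2) = 17500 / 22.7 = 770.9 mol
n/ν → C5H10: 60.95, O2: 51.39; O2 is limiting.
n(CO2) = (10/15) × 770.9 = 513.9 mol
mass = 513.9 × 44.01 = 22620 g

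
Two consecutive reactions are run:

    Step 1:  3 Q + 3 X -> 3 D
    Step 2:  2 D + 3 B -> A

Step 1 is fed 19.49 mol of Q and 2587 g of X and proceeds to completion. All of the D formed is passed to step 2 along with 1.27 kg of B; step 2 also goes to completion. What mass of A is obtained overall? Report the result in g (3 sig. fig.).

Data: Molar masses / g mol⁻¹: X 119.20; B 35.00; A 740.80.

7220 g

Step 1:
n(Q) = 19.49 mol
n(X) = 2587 / 119.20 = 21.70 mol
n/ν for Q = 19.49/3 = 6.497
n/ν for X = 21.70/3 = 7.233
Smallest n/ν is Q → limiting reagent.
n(D) produced = (3/3) × 19.49 = 19.49 mol
Step 2:
n(D) available = 19.49 mol
n(B) = 1.270×1000 / 35.00 = 36.29 mol
n/ν for D = 19.49/2 = 9.745
n/ν for B = 36.29/3 = 12.10
Smallest n/ν is D → limiting reagent.
n(A) = (1/2) × 19.49 = 9.745 mol
mass = 9.745 × 740.80 = 7219 g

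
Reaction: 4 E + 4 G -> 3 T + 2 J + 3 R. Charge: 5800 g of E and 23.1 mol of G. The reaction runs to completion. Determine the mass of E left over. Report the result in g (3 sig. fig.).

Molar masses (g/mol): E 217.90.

n(E) = 5800 / 217.90 = 26.62 mol
n(G) = 23.10 mol
n/ν for E = 26.62/4 = 6.655
n/ν for G = 23.10/4 = 5.775
Smallest n/ν is G → limiting reagent.
E consumed = (4/4) × 23.10 = 23.10 mol
E remaining = 26.62 − 23.10 = 3.520 mol
mass = 3.520 × 217.90 = 767.0 g

767 g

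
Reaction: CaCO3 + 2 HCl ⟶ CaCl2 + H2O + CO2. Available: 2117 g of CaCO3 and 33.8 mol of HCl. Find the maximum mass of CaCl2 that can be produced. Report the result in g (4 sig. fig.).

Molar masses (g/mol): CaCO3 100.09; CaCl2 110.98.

1876 g

n(CaCO3) = 2117 / 100.09 = 21.15 mol
n(HCl) = 33.80 mol
n/ν for CaCO3 = 21.15/1 = 21.15
n/ν for HCl = 33.80/2 = 16.90
Smallest n/ν is HCl → limiting reagent.
n(CaCl2) = (1/2) × 33.80 = 16.90 mol
mass = 16.90 × 110.98 = 1876 g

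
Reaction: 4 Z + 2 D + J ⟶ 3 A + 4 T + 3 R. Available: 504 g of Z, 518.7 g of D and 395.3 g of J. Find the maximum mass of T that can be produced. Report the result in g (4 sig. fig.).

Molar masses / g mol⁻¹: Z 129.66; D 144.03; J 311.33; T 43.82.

170.3 g

n(Z) = 504.0 / 129.66 = 3.887 mol
n(D) = 518.7 / 144.03 = 3.601 mol
n(J) = 395.3 / 311.33 = 1.270 mol
n/ν for Z = 3.887/4 = 0.9718
n/ν for D = 3.601/2 = 1.801
n/ν for J = 1.270/1 = 1.270
Smallest n/ν is Z → limiting reagent.
n(T) = (4/4) × 3.887 = 3.887 mol
mass = 3.887 × 43.82 = 170.3 g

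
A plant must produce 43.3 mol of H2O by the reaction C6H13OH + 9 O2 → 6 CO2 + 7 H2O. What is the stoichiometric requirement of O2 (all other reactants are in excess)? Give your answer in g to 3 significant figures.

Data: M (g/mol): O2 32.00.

1780 g

n(H2O) = 43.30 mol
n(O2) = (9/7) × 43.30 = 55.67 mol
mass = 55.67 × 32.00 = 1781 g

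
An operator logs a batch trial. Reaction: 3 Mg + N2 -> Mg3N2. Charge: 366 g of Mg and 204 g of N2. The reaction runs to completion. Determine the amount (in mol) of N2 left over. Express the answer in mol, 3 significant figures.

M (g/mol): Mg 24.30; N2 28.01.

2.26 mol

n(Mg) = 366.0 / 24.30 = 15.06 mol
n(N2) = 204.0 / 28.01 = 7.283 mol
n/ν for Mg = 15.06/3 = 5.020
n/ν for N2 = 7.283/1 = 7.283
Smallest n/ν is Mg → limiting reagent.
N2 consumed = (1/3) × 15.06 = 5.020 mol
N2 remaining = 7.283 − 5.020 = 2.263 mol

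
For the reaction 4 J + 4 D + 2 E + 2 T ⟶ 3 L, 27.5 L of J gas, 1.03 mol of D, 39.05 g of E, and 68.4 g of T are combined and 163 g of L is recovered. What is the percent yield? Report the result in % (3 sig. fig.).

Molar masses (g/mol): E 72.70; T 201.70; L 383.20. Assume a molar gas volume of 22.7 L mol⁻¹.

83.6 %

n(J) = 27.50 / 22.7 = 1.211 mol
n(D) = 1.030 mol
n(E) = 39.05 / 72.70 = 0.5371 mol
n(T) = 68.40 / 201.70 = 0.3391 mol
n/ν for J = 1.211/4 = 0.3028
n/ν for D = 1.030/4 = 0.2575
n/ν for E = 0.5371/2 = 0.2686
n/ν for T = 0.3391/2 = 0.1696
Smallest n/ν is T → limiting reagent.
theoretical n(L) = (3/2) × 0.3391 = 0.5087 mol → 194.9 g
% yield = 163 / 194.9 × 100 = 83.63 %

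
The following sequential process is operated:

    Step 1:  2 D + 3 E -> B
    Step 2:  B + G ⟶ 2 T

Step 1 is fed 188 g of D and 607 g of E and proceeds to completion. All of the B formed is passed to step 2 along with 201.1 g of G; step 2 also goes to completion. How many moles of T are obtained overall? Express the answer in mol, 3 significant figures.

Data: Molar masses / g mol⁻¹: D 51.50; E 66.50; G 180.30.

Step 1:
n(D) = 188.0 / 51.50 = 3.650 mol
n(E) = 607.0 / 66.50 = 9.128 mol
n/ν for D = 3.650/2 = 1.825
n/ν for E = 9.128/3 = 3.043
Smallest n/ν is D → limiting reagent.
n(B) produced = (1/2) × 3.650 = 1.825 mol
Step 2:
n(B) available = 1.825 mol
n(G) = 201.1 / 180.30 = 1.115 mol
n/ν for B = 1.825/1 = 1.825
n/ν for G = 1.115/1 = 1.115
Smallest n/ν is G → limiting reagent.
n(T) = (2/1) × 1.115 = 2.230 mol

2.23 mol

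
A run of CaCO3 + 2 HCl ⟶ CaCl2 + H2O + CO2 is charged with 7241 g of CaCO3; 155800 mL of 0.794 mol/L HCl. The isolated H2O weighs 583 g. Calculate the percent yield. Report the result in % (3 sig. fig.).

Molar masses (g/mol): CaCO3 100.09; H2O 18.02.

52.3 %

n(CaCO3) = 7241 / 100.09 = 72.34 mol
n(HCl) = 0.794 × 155800/1000 = 123.7 mol
n/ν for CaCO3 = 72.34/1 = 72.34
n/ν for HCl = 123.7/2 = 61.85
Smallest n/ν is HCl → limiting reagent.
theoretical n(H2O) = (1/2) × 123.7 = 61.85 mol → 1115 g
% yield = 583 / 1115 × 100 = 52.29 %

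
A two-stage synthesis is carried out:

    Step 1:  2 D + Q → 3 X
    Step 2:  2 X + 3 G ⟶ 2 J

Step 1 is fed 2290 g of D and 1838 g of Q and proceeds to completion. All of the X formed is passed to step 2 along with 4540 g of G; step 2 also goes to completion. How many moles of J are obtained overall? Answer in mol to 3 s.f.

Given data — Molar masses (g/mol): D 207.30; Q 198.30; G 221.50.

Step 1:
n(D) = 2290 / 207.30 = 11.05 mol
n(Q) = 1838 / 198.30 = 9.269 mol
n/ν → D: 5.525, Q: 9.269; D is limiting.
n(X) produced = (3/2) × 11.05 = 16.58 mol
Step 2:
n(X) available = 16.58 mol
n(G) = 4540 / 221.50 = 20.50 mol
n/ν → X: 8.290, G: 6.833; G is limiting.
n(J) = (2/3) × 20.50 = 13.67 mol

13.7 mol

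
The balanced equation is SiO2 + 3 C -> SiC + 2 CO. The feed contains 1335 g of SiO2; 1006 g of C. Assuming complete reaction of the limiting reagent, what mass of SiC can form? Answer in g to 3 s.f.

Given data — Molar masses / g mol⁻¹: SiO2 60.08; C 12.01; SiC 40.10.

891 g

n(SiO2) = 1335 / 60.08 = 22.22 mol
n(C) = 1006 / 12.01 = 83.76 mol
n/ν for SiO2 = 22.22/1 = 22.22
n/ν for C = 83.76/3 = 27.92
Smallest n/ν is SiO2 → limiting reagent.
n(SiC) = (1/1) × 22.22 = 22.22 mol
mass = 22.22 × 40.10 = 891.0 g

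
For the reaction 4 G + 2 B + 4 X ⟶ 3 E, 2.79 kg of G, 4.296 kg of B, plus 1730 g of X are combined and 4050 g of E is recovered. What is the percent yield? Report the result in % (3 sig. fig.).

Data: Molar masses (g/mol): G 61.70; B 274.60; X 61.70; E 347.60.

55.4 %

n(G) = 2.790×1000 / 61.70 = 45.22 mol
n(B) = 4.296×1000 / 274.60 = 15.64 mol
n(X) = 1730 / 61.70 = 28.04 mol
n/ν for G = 45.22/4 = 11.31
n/ν for B = 15.64/2 = 7.820
n/ν for X = 28.04/4 = 7.010
Smallest n/ν is X → limiting reagent.
theoretical n(E) = (3/4) × 28.04 = 21.03 mol → 7310 g
% yield = 4050 / 7310 × 100 = 55.40 %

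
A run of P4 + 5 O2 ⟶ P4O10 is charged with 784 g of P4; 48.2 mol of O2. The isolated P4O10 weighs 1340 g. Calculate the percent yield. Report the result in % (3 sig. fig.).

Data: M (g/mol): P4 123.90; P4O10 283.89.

n(P4) = 784.0 / 123.90 = 6.328 mol
n(O2) = 48.20 mol
n/ν → P4: 6.328, O2: 9.640; P4 is limiting.
theoretical n(P4O10) = (1/1) × 6.328 = 6.328 mol → 1796 g
% yield = 1340 / 1796 × 100 = 74.61 %

74.6 %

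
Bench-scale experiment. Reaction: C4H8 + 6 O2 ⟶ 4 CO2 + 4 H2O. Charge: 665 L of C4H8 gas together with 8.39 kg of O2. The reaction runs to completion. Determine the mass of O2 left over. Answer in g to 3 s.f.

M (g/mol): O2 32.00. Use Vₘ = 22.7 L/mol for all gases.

2770 g

n(C4H8) = 665.0 / 22.7 = 29.30 mol
n(O2) = 8.390×1000 / 32.00 = 262.2 mol
n/ν for C4H8 = 29.30/1 = 29.30
n/ν for O2 = 262.2/6 = 43.70
Smallest n/ν is C4H8 → limiting reagent.
O2 consumed = (6/1) × 29.30 = 175.8 mol
O2 remaining = 262.2 − 175.8 = 86.40 mol
mass = 86.40 × 32.00 = 2765 g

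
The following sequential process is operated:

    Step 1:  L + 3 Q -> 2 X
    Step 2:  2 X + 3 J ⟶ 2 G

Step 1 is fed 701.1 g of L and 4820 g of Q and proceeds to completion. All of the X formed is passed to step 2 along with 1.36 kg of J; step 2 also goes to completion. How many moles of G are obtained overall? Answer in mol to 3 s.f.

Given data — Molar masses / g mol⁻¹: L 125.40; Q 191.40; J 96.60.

Step 1:
n(L) = 701.1 / 125.40 = 5.591 mol
n(Q) = 4820 / 191.40 = 25.18 mol
n/ν for L = 5.591/1 = 5.591
n/ν for Q = 25.18/3 = 8.393
Smallest n/ν is L → limiting reagent.
n(X) produced = (2/1) × 5.591 = 11.18 mol
Step 2:
n(X) available = 11.18 mol
n(J) = 1.360×1000 / 96.60 = 14.08 mol
n/ν for X = 11.18/2 = 5.590
n/ν for J = 14.08/3 = 4.693
Smallest n/ν is J → limiting reagent.
n(G) = (2/3) × 14.08 = 9.387 mol

9.39 mol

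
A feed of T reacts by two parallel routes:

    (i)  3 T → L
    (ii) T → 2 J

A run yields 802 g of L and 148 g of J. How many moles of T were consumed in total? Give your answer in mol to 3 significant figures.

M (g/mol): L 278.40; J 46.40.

10.2 mol

n(L) = 802 / 278.40 = 2.881 mol
n(J) = 148 / 46.40 = 3.190 mol
n(T) via (i) = (3/1)×2.881 = 8.643 mol
n(T) via (ii) = (1/2)×3.190 = 1.595 mol
total n(T) = 8.643 + 1.595 = 10.24 mol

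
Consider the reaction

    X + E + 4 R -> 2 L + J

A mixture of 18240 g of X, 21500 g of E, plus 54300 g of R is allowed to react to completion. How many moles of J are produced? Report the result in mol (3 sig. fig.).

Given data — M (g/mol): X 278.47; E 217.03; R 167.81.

65.5 mol

n(X) = 18240 / 278.47 = 65.50 mol
n(E) = 21500 / 217.03 = 99.06 mol
n(R) = 54300 / 167.81 = 323.6 mol
n/ν for X = 65.50/1 = 65.50
n/ν for E = 99.06/1 = 99.06
n/ν for R = 323.6/4 = 80.90
Smallest n/ν is X → limiting reagent.
n(J) = (1/1) × 65.50 = 65.50 mol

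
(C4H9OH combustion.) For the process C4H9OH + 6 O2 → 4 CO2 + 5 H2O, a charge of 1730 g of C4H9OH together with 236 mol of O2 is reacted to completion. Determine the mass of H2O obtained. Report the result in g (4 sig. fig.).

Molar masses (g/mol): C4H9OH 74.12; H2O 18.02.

2103 g

n(C4H9OH) = 1730 / 74.12 = 23.34 mol
n(O2) = 236.0 mol
n/ν → C4H9OH: 23.34, O2: 39.33; C4H9OH is limiting.
n(H2O) = (5/1) × 23.34 = 116.7 mol
mass = 116.7 × 18.02 = 2103 g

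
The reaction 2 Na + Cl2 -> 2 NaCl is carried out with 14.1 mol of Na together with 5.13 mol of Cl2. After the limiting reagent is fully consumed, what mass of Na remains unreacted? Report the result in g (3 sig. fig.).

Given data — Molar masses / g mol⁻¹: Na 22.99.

88.3 g

n(Na) = 14.10 mol
n(Cl2) = 5.130 mol
n/ν for Na = 14.10/2 = 7.050
n/ν for Cl2 = 5.130/1 = 5.130
Smallest n/ν is Cl2 → limiting reagent.
Na consumed = (2/1) × 5.130 = 10.26 mol
Na remaining = 14.10 − 10.26 = 3.840 mol
mass = 3.840 × 22.99 = 88.28 g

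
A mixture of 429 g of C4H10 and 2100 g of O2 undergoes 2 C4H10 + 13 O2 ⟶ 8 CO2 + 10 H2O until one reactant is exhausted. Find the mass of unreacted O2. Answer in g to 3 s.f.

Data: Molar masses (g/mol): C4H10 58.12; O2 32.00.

565 g

n(C4H10) = 429.0 / 58.12 = 7.381 mol
n(O2) = 2100 / 32.00 = 65.63 mol
n/ν for C4H10 = 7.381/2 = 3.691
n/ν for O2 = 65.63/13 = 5.048
Smallest n/ν is C4H10 → limiting reagent.
O2 consumed = (13/2) × 7.381 = 47.98 mol
O2 remaining = 65.63 − 47.98 = 17.65 mol
mass = 17.65 × 32.00 = 564.8 g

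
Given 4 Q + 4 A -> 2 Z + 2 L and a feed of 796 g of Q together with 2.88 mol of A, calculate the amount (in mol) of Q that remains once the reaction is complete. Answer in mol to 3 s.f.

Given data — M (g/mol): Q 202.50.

n(Q) = 796.0 / 202.50 = 3.931 mol
n(A) = 2.880 mol
n/ν for Q = 3.931/4 = 0.9828
n/ν for A = 2.880/4 = 0.7200
Smallest n/ν is A → limiting reagent.
Q consumed = (4/4) × 2.880 = 2.880 mol
Q remaining = 3.931 − 2.880 = 1.051 mol

1.05 mol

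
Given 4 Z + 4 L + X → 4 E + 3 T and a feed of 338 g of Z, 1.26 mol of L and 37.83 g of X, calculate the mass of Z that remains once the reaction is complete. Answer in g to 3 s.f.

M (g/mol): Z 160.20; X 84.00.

136 g

n(Z) = 338.0 / 160.20 = 2.110 mol
n(L) = 1.260 mol
n(X) = 37.83 / 84.00 = 0.4504 mol
n/ν for Z = 2.110/4 = 0.5275
n/ν for L = 1.260/4 = 0.3150
n/ν for X = 0.4504/1 = 0.4504
Smallest n/ν is L → limiting reagent.
Z consumed = (4/4) × 1.260 = 1.260 mol
Z remaining = 2.110 − 1.260 = 0.8500 mol
mass = 0.8500 × 160.20 = 136.2 g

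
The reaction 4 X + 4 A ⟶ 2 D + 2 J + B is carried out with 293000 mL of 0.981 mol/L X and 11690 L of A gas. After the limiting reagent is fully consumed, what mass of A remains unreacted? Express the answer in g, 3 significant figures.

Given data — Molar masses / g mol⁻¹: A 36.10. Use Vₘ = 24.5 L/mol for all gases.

n(X) = 0.981 × 293000/1000 = 287.4 mol
n(A) = 11690 / 24.5 = 477.1 mol
n/ν for X = 287.4/4 = 71.85
n/ν for A = 477.1/4 = 119.3
Smallest n/ν is X → limiting reagent.
A consumed = (4/4) × 287.4 = 287.4 mol
A remaining = 477.1 − 287.4 = 189.7 mol
mass = 189.7 × 36.10 = 6848 g

6850 g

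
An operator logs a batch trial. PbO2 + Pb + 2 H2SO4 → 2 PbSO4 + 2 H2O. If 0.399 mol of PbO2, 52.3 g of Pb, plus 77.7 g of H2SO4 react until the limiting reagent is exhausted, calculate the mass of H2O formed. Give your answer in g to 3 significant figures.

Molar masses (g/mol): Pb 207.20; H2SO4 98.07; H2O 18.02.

n(PbO2) = 0.3990 mol
n(Pb) = 52.30 / 207.20 = 0.2524 mol
n(H2SO4) = 77.70 / 98.07 = 0.7923 mol
n/ν → PbO2: 0.3990, Pb: 0.2524, H2SO4: 0.3962; Pb is limiting.
n(H2O) = (2/1) × 0.2524 = 0.5048 mol
mass = 0.5048 × 18.02 = 9.096 g

9.10 g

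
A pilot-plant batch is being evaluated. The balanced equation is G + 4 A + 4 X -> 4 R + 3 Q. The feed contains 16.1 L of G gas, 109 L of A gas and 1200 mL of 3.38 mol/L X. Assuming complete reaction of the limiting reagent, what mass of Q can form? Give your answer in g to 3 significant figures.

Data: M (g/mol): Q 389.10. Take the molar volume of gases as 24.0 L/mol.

n(G) = 16.10 / 24.0 = 0.6708 mol
n(A) = 109.0 / 24.0 = 4.542 mol
n(X) = 3.38 × 1200/1000 = 4.056 mol
n/ν → G: 0.6708, A: 1.136, X: 1.014; G is limiting.
n(Q) = (3/1) × 0.6708 = 2.012 mol
mass = 2.012 × 389.10 = 782.9 g

783 g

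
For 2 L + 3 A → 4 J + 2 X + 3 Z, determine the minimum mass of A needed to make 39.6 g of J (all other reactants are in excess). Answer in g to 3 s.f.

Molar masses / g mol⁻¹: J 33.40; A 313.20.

n(J) = 39.6 / 33.40 = 1.186 mol
n(A) = (3/4) × 1.186 = 0.8895 mol
mass = 0.8895 × 313.20 = 278.6 g

279 g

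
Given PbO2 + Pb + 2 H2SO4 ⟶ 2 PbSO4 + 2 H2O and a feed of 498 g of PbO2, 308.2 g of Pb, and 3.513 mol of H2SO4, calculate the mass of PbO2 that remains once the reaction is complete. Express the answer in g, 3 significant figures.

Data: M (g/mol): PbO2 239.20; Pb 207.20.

142 g

n(PbO2) = 498.0 / 239.20 = 2.082 mol
n(Pb) = 308.2 / 207.20 = 1.487 mol
n(H2SO4) = 3.513 mol
n/ν → PbO2: 2.082, Pb: 1.487, H2SO4: 1.757; Pb is limiting.
PbO2 consumed = (1/1) × 1.487 = 1.487 mol
PbO2 remaining = 2.082 − 1.487 = 0.5950 mol
mass = 0.5950 × 239.20 = 142.3 g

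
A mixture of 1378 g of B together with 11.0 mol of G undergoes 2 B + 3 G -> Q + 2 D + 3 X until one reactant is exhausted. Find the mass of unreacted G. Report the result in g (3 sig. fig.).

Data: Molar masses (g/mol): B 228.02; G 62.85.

n(B) = 1378 / 228.02 = 6.043 mol
n(G) = 11.00 mol
n/ν for B = 6.043/2 = 3.022
n/ν for G = 11.00/3 = 3.667
Smallest n/ν is B → limiting reagent.
G consumed = (3/2) × 6.043 = 9.065 mol
G remaining = 11.00 − 9.065 = 1.935 mol
mass = 1.935 × 62.85 = 121.6 g

122 g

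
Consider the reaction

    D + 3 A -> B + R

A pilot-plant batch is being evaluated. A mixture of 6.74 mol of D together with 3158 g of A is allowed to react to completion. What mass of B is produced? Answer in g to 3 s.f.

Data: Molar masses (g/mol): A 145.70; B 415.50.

n(D) = 6.740 mol
n(A) = 3158 / 145.70 = 21.67 mol
n/ν → D: 6.740, A: 7.223; D is limiting.
n(B) = (1/1) × 6.740 = 6.740 mol
mass = 6.740 × 415.50 = 2800 g

2800 g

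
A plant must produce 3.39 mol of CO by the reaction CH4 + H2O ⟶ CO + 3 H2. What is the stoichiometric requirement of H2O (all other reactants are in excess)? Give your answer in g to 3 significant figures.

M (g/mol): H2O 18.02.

61.1 g

n(CO) = 3.390 mol
n(H2O) = (1/1) × 3.390 = 3.390 mol
mass = 3.390 × 18.02 = 61.09 g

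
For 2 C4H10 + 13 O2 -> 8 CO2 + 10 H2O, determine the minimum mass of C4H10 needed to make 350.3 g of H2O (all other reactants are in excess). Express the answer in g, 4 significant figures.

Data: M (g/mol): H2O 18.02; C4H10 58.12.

226.0 g

n(H2O) = 350.3 / 18.02 = 19.44 mol
n(C4H10) = (2/10) × 19.44 = 3.888 mol
mass = 3.888 × 58.12 = 226.0 g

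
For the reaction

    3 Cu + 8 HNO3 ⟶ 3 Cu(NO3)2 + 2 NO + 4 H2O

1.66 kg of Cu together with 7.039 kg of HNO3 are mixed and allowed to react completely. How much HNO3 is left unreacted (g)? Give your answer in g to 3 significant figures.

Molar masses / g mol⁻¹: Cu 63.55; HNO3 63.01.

n(Cu) = 1.660×1000 / 63.55 = 26.12 mol
n(HNO3) = 7.039×1000 / 63.01 = 111.7 mol
n/ν for Cu = 26.12/3 = 8.707
n/ν for HNO3 = 111.7/8 = 13.96
Smallest n/ν is Cu → limiting reagent.
HNO3 consumed = (8/3) × 26.12 = 69.65 mol
HNO3 remaining = 111.7 − 69.65 = 42.05 mol
mass = 42.05 × 63.01 = 2650 g

2650 g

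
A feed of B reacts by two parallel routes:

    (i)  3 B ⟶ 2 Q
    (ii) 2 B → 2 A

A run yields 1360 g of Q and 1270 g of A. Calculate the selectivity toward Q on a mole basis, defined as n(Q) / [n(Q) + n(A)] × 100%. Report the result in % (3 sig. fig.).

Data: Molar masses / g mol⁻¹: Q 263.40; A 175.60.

n(Q) = 1360 / 263.40 = 5.163 mol
n(A) = 1270 / 175.60 = 7.232 mol
selectivity = 5.163/(5.163+7.232) × 100 = 41.65 %

41.7 %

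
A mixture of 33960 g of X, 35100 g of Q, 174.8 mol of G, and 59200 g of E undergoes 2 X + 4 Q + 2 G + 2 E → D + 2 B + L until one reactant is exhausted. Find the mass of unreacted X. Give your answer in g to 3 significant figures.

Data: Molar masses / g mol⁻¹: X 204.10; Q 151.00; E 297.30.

n(X) = 33960 / 204.10 = 166.4 mol
n(Q) = 35100 / 151.00 = 232.5 mol
n(G) = 174.8 mol
n(E) = 59200 / 297.30 = 199.1 mol
n/ν for X = 166.4/2 = 83.20
n/ν for Q = 232.5/4 = 58.13
n/ν for G = 174.8/2 = 87.40
n/ν for E = 199.1/2 = 99.55
Smallest n/ν is Q → limiting reagent.
X consumed = (2/4) × 232.5 = 116.3 mol
X remaining = 166.4 − 116.3 = 50.10 mol
mass = 50.10 × 204.10 = 10230 g

10200 g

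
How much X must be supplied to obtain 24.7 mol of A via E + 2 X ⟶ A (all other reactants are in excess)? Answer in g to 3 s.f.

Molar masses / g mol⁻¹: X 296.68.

14700 g

n(A) = 24.70 mol
n(X) = (2/1) × 24.70 = 49.40 mol
mass = 49.40 × 296.68 = 14660 g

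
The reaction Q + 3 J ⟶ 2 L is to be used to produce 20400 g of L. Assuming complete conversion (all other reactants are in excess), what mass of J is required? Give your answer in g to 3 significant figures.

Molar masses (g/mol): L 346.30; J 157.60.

13900 g

n(L) = 20400 / 346.30 = 58.91 mol
n(J) = (3/2) × 58.91 = 88.37 mol
mass = 88.37 × 157.60 = 13930 g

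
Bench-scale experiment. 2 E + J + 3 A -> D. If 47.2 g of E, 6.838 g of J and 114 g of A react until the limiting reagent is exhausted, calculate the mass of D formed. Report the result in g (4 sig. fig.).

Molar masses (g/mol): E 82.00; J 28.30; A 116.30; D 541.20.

130.8 g

n(E) = 47.20 / 82.00 = 0.5756 mol
n(J) = 6.838 / 28.30 = 0.2416 mol
n(A) = 114.0 / 116.30 = 0.9802 mol
n/ν for E = 0.5756/2 = 0.2878
n/ν for J = 0.2416/1 = 0.2416
n/ν for A = 0.9802/3 = 0.3267
Smallest n/ν is J → limiting reagent.
n(D) = (1/1) × 0.2416 = 0.2416 mol
mass = 0.2416 × 541.20 = 130.8 g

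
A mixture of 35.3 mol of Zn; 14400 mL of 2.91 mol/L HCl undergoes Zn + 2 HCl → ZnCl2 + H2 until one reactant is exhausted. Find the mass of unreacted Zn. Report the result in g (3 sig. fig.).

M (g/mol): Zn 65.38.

938 g

n(Zn) = 35.30 mol
n(HCl) = 2.91 × 14400/1000 = 41.90 mol
n/ν for Zn = 35.30/1 = 35.30
n/ν for HCl = 41.90/2 = 20.95
Smallest n/ν is HCl → limiting reagent.
Zn consumed = (1/2) × 41.90 = 20.95 mol
Zn remaining = 35.30 − 20.95 = 14.35 mol
mass = 14.35 × 65.38 = 938.2 g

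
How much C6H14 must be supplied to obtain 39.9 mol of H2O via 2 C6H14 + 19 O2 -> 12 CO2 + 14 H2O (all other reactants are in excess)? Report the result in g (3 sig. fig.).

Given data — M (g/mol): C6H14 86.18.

491 g

n(H2O) = 39.90 mol
n(C6H14) = (2/14) × 39.90 = 5.700 mol
mass = 5.700 × 86.18 = 491.2 g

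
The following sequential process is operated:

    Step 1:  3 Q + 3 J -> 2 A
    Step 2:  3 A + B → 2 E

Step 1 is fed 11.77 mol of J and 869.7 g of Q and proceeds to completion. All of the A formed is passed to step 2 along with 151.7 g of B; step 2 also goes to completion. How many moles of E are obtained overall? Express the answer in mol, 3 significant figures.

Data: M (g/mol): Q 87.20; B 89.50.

3.39 mol

Step 1:
n(J) = 11.77 mol
n(Q) = 869.7 / 87.20 = 9.974 mol
n/ν for J = 11.77/3 = 3.923
n/ν for Q = 9.974/3 = 3.325
Smallest n/ν is Q → limiting reagent.
n(A) produced = (2/3) × 9.974 = 6.649 mol
Step 2:
n(A) available = 6.649 mol
n(B) = 151.7 / 89.50 = 1.695 mol
n/ν for A = 6.649/3 = 2.216
n/ν for B = 1.695/1 = 1.695
Smallest n/ν is B → limiting reagent.
n(E) = (2/1) × 1.695 = 3.390 mol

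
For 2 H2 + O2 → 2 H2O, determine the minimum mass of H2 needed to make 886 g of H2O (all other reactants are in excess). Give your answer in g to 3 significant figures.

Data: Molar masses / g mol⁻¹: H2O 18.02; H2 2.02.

n(H2O) = 886 / 18.02 = 49.17 mol
n(H2) = (2/2) × 49.17 = 49.17 mol
mass = 49.17 × 2.02 = 99.32 g

99.3 g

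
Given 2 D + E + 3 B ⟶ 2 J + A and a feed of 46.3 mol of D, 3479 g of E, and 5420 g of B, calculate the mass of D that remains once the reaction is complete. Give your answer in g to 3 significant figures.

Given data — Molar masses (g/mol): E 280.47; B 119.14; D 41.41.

n(D) = 46.30 mol
n(E) = 3479 / 280.47 = 12.40 mol
n(B) = 5420 / 119.14 = 45.49 mol
n/ν → D: 23.15, E: 12.40, B: 15.16; E is limiting.
D consumed = (2/1) × 12.40 = 24.80 mol
D remaining = 46.30 − 24.80 = 21.50 mol
mass = 21.50 × 41.41 = 890.3 g

890 g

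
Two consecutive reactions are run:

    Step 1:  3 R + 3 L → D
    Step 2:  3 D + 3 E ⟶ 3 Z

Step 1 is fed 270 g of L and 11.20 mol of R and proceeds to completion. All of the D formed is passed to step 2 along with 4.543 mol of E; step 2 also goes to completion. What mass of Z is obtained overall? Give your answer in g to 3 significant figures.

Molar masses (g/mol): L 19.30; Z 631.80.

2360 g

Step 1:
n(L) = 270.0 / 19.30 = 13.99 mol
n(R) = 11.20 mol
n/ν for L = 13.99/3 = 4.663
n/ν for R = 11.20/3 = 3.733
Smallest n/ν is R → limiting reagent.
n(D) produced = (1/3) × 11.20 = 3.733 mol
Step 2:
n(D) available = 3.733 mol
n(E) = 4.543 mol
n/ν for D = 3.733/3 = 1.244
n/ν for E = 4.543/3 = 1.514
Smallest n/ν is D → limiting reagent.
n(Z) = (3/3) × 3.733 = 3.733 mol
mass = 3.733 × 631.80 = 2359 g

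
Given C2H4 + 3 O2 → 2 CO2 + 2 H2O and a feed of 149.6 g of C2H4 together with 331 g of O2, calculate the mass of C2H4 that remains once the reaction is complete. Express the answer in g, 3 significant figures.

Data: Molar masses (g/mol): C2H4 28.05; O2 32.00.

n(C2H4) = 149.6 / 28.05 = 5.333 mol
n(O2) = 331.0 / 32.00 = 10.34 mol
n/ν for C2H4 = 5.333/1 = 5.333
n/ν for O2 = 10.34/3 = 3.447
Smallest n/ν is O2 → limiting reagent.
C2H4 consumed = (1/3) × 10.34 = 3.447 mol
C2H4 remaining = 5.333 − 3.447 = 1.886 mol
mass = 1.886 × 28.05 = 52.90 g

52.9 g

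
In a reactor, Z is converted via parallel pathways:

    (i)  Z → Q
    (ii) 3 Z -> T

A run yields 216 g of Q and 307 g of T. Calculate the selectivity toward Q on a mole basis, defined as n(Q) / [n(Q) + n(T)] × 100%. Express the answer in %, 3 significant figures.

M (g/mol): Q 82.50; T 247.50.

n(Q) = 216 / 82.50 = 2.618 mol
n(T) = 307 / 247.50 = 1.240 mol
selectivity = 2.618/(2.618+1.240) × 100 = 67.86 %

67.9 %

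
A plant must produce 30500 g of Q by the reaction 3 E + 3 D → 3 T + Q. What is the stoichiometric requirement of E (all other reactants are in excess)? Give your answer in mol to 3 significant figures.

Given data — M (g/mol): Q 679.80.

n(Q) = 30500 / 679.80 = 44.87 mol
n(E) = (3/1) × 44.87 = 134.6 mol

135 mol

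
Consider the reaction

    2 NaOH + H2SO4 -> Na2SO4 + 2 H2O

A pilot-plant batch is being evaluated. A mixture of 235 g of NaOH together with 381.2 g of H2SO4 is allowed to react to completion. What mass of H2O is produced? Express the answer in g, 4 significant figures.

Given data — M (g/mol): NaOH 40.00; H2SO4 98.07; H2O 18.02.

105.9 g

n(NaOH) = 235.0 / 40.00 = 5.875 mol
n(H2SO4) = 381.2 / 98.07 = 3.887 mol
n/ν → NaOH: 2.938, H2SO4: 3.887; NaOH is limiting.
n(H2O) = (2/2) × 5.875 = 5.875 mol
mass = 5.875 × 18.02 = 105.9 g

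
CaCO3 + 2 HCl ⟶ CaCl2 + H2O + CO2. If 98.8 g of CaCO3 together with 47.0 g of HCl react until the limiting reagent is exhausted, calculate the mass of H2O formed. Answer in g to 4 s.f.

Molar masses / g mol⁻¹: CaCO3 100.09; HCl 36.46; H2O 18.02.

n(CaCO3) = 98.80 / 100.09 = 0.9871 mol
n(HCl) = 47.00 / 36.46 = 1.289 mol
n/ν → CaCO3: 0.9871, HCl: 0.6445; HCl is limiting.
n(H2O) = (1/2) × 1.289 = 0.6445 mol
mass = 0.6445 × 18.02 = 11.61 g

11.61 g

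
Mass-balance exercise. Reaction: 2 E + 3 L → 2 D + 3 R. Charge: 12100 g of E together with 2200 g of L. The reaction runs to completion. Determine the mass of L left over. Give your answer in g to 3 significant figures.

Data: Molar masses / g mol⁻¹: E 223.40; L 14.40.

n(E) = 12100 / 223.40 = 54.16 mol
n(L) = 2200 / 14.40 = 152.8 mol
n/ν for E = 54.16/2 = 27.08
n/ν for L = 152.8/3 = 50.93
Smallest n/ν is E → limiting reagent.
L consumed = (3/2) × 54.16 = 81.24 mol
L remaining = 152.8 − 81.24 = 71.56 mol
mass = 71.56 × 14.40 = 1030 g

1030 g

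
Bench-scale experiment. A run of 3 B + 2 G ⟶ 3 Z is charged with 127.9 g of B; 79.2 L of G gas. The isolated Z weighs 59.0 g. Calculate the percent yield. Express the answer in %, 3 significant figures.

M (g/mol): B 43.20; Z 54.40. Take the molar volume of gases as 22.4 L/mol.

n(B) = 127.9 / 43.20 = 2.961 mol
n(G) = 79.20 / 22.4 = 3.536 mol
n/ν → B: 0.9870, G: 1.768; B is limiting.
theoretical n(Z) = (3/3) × 2.961 = 2.961 mol → 161.1 g
% yield = 59.0 / 161.1 × 100 = 36.62 %

36.6 %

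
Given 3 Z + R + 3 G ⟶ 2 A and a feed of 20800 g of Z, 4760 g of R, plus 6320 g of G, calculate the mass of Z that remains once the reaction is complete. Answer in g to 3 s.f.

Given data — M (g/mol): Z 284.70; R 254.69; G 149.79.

8790 g

n(Z) = 20800 / 284.70 = 73.06 mol
n(R) = 4760 / 254.69 = 18.69 mol
n(G) = 6320 / 149.79 = 42.19 mol
n/ν → Z: 24.35, R: 18.69, G: 14.06; G is limiting.
Z consumed = (3/3) × 42.19 = 42.19 mol
Z remaining = 73.06 − 42.19 = 30.87 mol
mass = 30.87 × 284.70 = 8789 g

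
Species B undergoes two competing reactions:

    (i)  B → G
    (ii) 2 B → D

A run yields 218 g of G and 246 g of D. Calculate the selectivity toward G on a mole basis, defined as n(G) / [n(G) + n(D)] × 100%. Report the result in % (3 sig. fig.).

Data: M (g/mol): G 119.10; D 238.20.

63.9 %

n(G) = 218 / 119.10 = 1.830 mol
n(D) = 246 / 238.20 = 1.033 mol
selectivity = 1.830/(1.830+1.033) × 100 = 63.92 %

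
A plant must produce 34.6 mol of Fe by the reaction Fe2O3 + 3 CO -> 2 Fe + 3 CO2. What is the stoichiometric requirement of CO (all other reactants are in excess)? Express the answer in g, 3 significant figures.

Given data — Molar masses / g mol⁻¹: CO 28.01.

1450 g

n(Fe) = 34.60 mol
n(CO) = (3/2) × 34.60 = 51.90 mol
mass = 51.90 × 28.01 = 1454 g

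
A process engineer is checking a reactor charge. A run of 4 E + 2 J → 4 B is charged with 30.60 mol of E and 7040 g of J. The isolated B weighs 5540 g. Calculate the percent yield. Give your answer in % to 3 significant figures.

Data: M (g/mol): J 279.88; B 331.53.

54.6 %

n(E) = 30.60 mol
n(J) = 7040 / 279.88 = 25.15 mol
n/ν for E = 30.60/4 = 7.650
n/ν for J = 25.15/2 = 12.58
Smallest n/ν is E → limiting reagent.
theoretical n(B) = (4/4) × 30.60 = 30.60 mol → 10140 g
% yield = 5540 / 10140 × 100 = 54.64 %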